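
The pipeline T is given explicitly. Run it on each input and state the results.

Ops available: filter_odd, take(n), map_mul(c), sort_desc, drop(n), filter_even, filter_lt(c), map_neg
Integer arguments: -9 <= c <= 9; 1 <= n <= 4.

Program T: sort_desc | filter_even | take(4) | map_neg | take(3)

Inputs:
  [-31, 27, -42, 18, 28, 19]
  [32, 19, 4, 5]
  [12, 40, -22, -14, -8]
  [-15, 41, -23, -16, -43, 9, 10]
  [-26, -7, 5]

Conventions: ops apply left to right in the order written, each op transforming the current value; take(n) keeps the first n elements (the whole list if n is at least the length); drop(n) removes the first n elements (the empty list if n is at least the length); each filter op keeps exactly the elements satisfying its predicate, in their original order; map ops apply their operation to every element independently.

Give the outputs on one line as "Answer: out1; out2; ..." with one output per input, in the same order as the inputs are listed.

Execution, op by op:
  [-31, 27, -42, 18, 28, 19] -> [28, 27, 19, 18, -31, -42] -> [28, 18, -42] -> [28, 18, -42] -> [-28, -18, 42] -> [-28, -18, 42]
  [32, 19, 4, 5] -> [32, 19, 5, 4] -> [32, 4] -> [32, 4] -> [-32, -4] -> [-32, -4]
  [12, 40, -22, -14, -8] -> [40, 12, -8, -14, -22] -> [40, 12, -8, -14, -22] -> [40, 12, -8, -14] -> [-40, -12, 8, 14] -> [-40, -12, 8]
  [-15, 41, -23, -16, -43, 9, 10] -> [41, 10, 9, -15, -16, -23, -43] -> [10, -16] -> [10, -16] -> [-10, 16] -> [-10, 16]
  [-26, -7, 5] -> [5, -7, -26] -> [-26] -> [-26] -> [26] -> [26]

[-28, -18, 42]; [-32, -4]; [-40, -12, 8]; [-10, 16]; [26]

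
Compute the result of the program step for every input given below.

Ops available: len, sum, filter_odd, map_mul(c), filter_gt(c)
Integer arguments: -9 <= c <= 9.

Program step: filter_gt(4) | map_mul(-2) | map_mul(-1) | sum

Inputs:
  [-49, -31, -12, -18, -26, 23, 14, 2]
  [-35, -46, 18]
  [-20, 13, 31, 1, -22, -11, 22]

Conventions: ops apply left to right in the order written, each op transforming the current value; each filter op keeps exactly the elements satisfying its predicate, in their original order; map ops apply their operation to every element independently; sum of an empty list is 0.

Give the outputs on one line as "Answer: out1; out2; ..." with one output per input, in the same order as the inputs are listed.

74; 36; 132

Execution, op by op:
  [-49, -31, -12, -18, -26, 23, 14, 2] -> [23, 14] -> [-46, -28] -> [46, 28] -> 74
  [-35, -46, 18] -> [18] -> [-36] -> [36] -> 36
  [-20, 13, 31, 1, -22, -11, 22] -> [13, 31, 22] -> [-26, -62, -44] -> [26, 62, 44] -> 132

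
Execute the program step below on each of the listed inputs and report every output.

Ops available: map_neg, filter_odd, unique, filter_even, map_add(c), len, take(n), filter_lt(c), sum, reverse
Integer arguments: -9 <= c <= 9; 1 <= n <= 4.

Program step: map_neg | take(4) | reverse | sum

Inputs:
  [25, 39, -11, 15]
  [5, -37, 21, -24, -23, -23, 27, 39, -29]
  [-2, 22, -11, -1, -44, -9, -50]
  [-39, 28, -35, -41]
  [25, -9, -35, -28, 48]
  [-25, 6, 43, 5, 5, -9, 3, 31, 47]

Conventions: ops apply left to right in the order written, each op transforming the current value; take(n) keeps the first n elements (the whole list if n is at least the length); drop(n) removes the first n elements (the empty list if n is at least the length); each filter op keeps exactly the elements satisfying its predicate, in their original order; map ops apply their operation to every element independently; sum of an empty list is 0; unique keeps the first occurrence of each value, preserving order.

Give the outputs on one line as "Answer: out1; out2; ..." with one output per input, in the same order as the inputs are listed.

-68; 35; -8; 87; 47; -29

Execution, op by op:
  [25, 39, -11, 15] -> [-25, -39, 11, -15] -> [-25, -39, 11, -15] -> [-15, 11, -39, -25] -> -68
  [5, -37, 21, -24, -23, -23, 27, 39, -29] -> [-5, 37, -21, 24, 23, 23, -27, -39, 29] -> [-5, 37, -21, 24] -> [24, -21, 37, -5] -> 35
  [-2, 22, -11, -1, -44, -9, -50] -> [2, -22, 11, 1, 44, 9, 50] -> [2, -22, 11, 1] -> [1, 11, -22, 2] -> -8
  [-39, 28, -35, -41] -> [39, -28, 35, 41] -> [39, -28, 35, 41] -> [41, 35, -28, 39] -> 87
  [25, -9, -35, -28, 48] -> [-25, 9, 35, 28, -48] -> [-25, 9, 35, 28] -> [28, 35, 9, -25] -> 47
  [-25, 6, 43, 5, 5, -9, 3, 31, 47] -> [25, -6, -43, -5, -5, 9, -3, -31, -47] -> [25, -6, -43, -5] -> [-5, -43, -6, 25] -> -29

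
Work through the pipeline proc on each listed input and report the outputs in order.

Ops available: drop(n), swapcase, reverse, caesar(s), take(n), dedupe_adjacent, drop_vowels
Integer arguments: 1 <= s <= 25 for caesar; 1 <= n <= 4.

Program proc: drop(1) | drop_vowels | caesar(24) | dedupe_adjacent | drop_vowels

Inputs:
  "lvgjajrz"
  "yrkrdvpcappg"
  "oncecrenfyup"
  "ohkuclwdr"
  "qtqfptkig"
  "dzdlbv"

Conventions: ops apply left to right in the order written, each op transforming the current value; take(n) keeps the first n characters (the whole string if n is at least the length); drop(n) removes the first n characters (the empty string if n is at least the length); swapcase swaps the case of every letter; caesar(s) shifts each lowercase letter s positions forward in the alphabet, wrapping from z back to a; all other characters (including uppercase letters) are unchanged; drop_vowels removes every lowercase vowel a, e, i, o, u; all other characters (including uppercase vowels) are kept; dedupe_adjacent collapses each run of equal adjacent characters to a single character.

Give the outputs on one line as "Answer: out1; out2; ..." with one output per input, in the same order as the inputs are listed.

"thpx"; "ppbtnn"; "lpldwn"; "fjbp"; "rdnr"; "xbjzt"

Execution, op by op:
  "lvgjajrz" -> "vgjajrz" -> "vgjjrz" -> "tehhpx" -> "tehpx" -> "thpx"
  "yrkrdvpcappg" -> "rkrdvpcappg" -> "rkrdvpcppg" -> "pipbtnanne" -> "pipbtnane" -> "ppbtnn"
  "oncecrenfyup" -> "ncecrenfyup" -> "nccrnfyp" -> "laapldwn" -> "lapldwn" -> "lpldwn"
  "ohkuclwdr" -> "hkuclwdr" -> "hkclwdr" -> "fiajubp" -> "fiajubp" -> "fjbp"
  "qtqfptkig" -> "tqfptkig" -> "tqfptkg" -> "rodnrie" -> "rodnrie" -> "rdnr"
  "dzdlbv" -> "zdlbv" -> "zdlbv" -> "xbjzt" -> "xbjzt" -> "xbjzt"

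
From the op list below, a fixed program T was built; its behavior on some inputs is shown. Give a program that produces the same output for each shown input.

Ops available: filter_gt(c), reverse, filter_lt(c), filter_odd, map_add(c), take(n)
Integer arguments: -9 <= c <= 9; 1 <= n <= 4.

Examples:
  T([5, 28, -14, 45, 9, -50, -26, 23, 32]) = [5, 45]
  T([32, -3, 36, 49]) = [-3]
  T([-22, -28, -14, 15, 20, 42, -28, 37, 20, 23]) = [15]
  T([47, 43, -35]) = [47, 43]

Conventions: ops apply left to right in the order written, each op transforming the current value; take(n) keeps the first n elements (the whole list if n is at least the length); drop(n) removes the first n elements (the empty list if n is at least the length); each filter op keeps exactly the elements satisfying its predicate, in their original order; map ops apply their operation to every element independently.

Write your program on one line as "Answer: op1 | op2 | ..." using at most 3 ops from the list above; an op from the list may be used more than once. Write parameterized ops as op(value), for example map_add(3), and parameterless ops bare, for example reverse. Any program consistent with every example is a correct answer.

filter_gt(-5) | take(3) | filter_odd

Check, running the answer program on each example:
  [5, 28, -14, 45, 9, -50, -26, 23, 32] -> [5, 28, 45, 9, 23, 32] -> [5, 28, 45] -> [5, 45]
  [32, -3, 36, 49] -> [32, -3, 36, 49] -> [32, -3, 36] -> [-3]
  [-22, -28, -14, 15, 20, 42, -28, 37, 20, 23] -> [15, 20, 42, 37, 20, 23] -> [15, 20, 42] -> [15]
  [47, 43, -35] -> [47, 43] -> [47, 43] -> [47, 43]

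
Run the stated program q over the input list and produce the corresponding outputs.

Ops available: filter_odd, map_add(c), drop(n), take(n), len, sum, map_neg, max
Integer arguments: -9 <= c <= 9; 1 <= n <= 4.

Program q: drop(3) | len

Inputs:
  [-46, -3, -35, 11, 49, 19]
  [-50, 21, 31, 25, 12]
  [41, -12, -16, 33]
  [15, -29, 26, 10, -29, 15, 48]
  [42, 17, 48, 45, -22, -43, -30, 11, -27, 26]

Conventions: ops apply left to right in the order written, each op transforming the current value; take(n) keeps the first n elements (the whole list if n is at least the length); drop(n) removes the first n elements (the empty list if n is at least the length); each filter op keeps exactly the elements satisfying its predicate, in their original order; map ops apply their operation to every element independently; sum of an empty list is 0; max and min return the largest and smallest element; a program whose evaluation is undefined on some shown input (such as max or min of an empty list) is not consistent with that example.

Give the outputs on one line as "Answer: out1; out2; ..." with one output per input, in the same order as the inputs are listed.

3; 2; 1; 4; 7

Execution, op by op:
  [-46, -3, -35, 11, 49, 19] -> [11, 49, 19] -> 3
  [-50, 21, 31, 25, 12] -> [25, 12] -> 2
  [41, -12, -16, 33] -> [33] -> 1
  [15, -29, 26, 10, -29, 15, 48] -> [10, -29, 15, 48] -> 4
  [42, 17, 48, 45, -22, -43, -30, 11, -27, 26] -> [45, -22, -43, -30, 11, -27, 26] -> 7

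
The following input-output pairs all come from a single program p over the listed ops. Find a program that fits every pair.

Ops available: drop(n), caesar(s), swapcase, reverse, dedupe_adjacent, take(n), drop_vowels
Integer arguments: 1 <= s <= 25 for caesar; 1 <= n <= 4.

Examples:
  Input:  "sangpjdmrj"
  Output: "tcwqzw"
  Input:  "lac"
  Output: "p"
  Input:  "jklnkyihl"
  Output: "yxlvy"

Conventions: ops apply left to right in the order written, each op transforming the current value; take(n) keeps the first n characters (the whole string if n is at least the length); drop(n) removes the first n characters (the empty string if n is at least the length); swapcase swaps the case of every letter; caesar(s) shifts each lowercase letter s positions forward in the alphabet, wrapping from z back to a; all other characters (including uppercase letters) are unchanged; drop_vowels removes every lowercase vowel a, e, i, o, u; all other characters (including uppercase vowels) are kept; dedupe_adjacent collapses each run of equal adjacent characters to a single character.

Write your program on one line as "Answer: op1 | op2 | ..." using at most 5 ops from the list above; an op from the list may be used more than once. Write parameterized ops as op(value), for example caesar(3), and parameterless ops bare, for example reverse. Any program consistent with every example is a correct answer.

caesar(25) | drop(2) | caesar(14) | drop_vowels

Check, running the answer program on each example:
  "sangpjdmrj" -> "rzmfoiclqi" -> "mfoiclqi" -> "atcwqzew" -> "tcwqzw"
  "lac" -> "kzb" -> "b" -> "p" -> "p"
  "jklnkyihl" -> "ijkmjxhgk" -> "kmjxhgk" -> "yaxlvuy" -> "yxlvy"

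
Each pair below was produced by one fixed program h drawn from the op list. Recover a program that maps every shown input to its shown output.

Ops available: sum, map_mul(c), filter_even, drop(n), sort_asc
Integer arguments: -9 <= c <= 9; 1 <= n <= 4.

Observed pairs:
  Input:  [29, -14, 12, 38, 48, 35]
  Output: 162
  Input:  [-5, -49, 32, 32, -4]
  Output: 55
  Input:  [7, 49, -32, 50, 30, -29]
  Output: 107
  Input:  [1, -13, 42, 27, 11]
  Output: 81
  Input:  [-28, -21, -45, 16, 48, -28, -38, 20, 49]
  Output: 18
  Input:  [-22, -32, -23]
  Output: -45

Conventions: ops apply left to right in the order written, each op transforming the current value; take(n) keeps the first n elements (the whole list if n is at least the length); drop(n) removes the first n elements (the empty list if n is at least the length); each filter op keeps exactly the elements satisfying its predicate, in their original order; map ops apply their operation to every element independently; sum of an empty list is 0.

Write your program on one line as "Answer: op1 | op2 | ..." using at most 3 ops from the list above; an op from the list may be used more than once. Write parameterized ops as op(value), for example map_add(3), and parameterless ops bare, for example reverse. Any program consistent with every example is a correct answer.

sort_asc | drop(1) | sum

Check, running the answer program on each example:
  [29, -14, 12, 38, 48, 35] -> [-14, 12, 29, 35, 38, 48] -> [12, 29, 35, 38, 48] -> 162
  [-5, -49, 32, 32, -4] -> [-49, -5, -4, 32, 32] -> [-5, -4, 32, 32] -> 55
  [7, 49, -32, 50, 30, -29] -> [-32, -29, 7, 30, 49, 50] -> [-29, 7, 30, 49, 50] -> 107
  [1, -13, 42, 27, 11] -> [-13, 1, 11, 27, 42] -> [1, 11, 27, 42] -> 81
  [-28, -21, -45, 16, 48, -28, -38, 20, 49] -> [-45, -38, -28, -28, -21, 16, 20, 48, 49] -> [-38, -28, -28, -21, 16, 20, 48, 49] -> 18
  [-22, -32, -23] -> [-32, -23, -22] -> [-23, -22] -> -45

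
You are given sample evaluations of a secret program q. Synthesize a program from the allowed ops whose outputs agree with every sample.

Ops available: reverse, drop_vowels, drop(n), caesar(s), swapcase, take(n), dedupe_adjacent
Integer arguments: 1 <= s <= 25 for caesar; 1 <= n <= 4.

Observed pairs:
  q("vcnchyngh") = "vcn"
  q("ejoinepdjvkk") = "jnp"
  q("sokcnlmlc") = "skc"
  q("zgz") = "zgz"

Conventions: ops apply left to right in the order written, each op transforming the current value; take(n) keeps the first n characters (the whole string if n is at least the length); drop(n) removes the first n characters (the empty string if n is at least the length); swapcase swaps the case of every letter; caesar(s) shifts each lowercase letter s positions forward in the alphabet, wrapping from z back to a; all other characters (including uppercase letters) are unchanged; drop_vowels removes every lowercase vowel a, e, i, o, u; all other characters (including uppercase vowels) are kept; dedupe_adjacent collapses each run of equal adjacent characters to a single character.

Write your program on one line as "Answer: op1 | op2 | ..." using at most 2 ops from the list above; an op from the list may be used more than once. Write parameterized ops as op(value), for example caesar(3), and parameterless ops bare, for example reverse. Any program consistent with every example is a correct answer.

drop_vowels | take(3)

Check, running the answer program on each example:
  "vcnchyngh" -> "vcnchyngh" -> "vcn"
  "ejoinepdjvkk" -> "jnpdjvkk" -> "jnp"
  "sokcnlmlc" -> "skcnlmlc" -> "skc"
  "zgz" -> "zgz" -> "zgz"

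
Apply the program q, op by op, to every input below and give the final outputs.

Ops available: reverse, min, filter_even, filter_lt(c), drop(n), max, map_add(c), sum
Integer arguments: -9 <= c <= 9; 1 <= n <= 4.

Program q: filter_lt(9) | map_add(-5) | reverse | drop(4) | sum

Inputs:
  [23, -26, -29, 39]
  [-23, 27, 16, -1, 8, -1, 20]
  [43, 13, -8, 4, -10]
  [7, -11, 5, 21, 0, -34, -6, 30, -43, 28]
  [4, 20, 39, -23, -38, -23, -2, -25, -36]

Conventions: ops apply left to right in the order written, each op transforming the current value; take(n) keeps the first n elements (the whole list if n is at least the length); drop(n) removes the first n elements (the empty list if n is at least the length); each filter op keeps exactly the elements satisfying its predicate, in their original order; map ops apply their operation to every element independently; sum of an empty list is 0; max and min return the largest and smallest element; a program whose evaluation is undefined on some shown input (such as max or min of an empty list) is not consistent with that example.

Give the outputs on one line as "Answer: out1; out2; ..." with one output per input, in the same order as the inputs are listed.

Execution, op by op:
  [23, -26, -29, 39] -> [-26, -29] -> [-31, -34] -> [-34, -31] -> [] -> 0
  [-23, 27, 16, -1, 8, -1, 20] -> [-23, -1, 8, -1] -> [-28, -6, 3, -6] -> [-6, 3, -6, -28] -> [] -> 0
  [43, 13, -8, 4, -10] -> [-8, 4, -10] -> [-13, -1, -15] -> [-15, -1, -13] -> [] -> 0
  [7, -11, 5, 21, 0, -34, -6, 30, -43, 28] -> [7, -11, 5, 0, -34, -6, -43] -> [2, -16, 0, -5, -39, -11, -48] -> [-48, -11, -39, -5, 0, -16, 2] -> [0, -16, 2] -> -14
  [4, 20, 39, -23, -38, -23, -2, -25, -36] -> [4, -23, -38, -23, -2, -25, -36] -> [-1, -28, -43, -28, -7, -30, -41] -> [-41, -30, -7, -28, -43, -28, -1] -> [-43, -28, -1] -> -72

0; 0; 0; -14; -72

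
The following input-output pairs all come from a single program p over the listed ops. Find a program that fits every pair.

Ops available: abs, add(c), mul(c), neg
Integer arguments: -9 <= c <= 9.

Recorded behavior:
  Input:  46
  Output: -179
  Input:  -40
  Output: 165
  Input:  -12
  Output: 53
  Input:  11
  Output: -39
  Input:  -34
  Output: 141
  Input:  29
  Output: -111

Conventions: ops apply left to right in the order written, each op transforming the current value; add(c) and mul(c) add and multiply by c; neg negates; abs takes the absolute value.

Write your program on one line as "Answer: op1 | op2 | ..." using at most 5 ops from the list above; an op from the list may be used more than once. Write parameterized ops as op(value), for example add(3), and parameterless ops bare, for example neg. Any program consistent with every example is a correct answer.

mul(4) | add(2) | add(-7) | neg

Check, running the answer program on each example:
  46 -> 184 -> 186 -> 179 -> -179
  -40 -> -160 -> -158 -> -165 -> 165
  -12 -> -48 -> -46 -> -53 -> 53
  11 -> 44 -> 46 -> 39 -> -39
  -34 -> -136 -> -134 -> -141 -> 141
  29 -> 116 -> 118 -> 111 -> -111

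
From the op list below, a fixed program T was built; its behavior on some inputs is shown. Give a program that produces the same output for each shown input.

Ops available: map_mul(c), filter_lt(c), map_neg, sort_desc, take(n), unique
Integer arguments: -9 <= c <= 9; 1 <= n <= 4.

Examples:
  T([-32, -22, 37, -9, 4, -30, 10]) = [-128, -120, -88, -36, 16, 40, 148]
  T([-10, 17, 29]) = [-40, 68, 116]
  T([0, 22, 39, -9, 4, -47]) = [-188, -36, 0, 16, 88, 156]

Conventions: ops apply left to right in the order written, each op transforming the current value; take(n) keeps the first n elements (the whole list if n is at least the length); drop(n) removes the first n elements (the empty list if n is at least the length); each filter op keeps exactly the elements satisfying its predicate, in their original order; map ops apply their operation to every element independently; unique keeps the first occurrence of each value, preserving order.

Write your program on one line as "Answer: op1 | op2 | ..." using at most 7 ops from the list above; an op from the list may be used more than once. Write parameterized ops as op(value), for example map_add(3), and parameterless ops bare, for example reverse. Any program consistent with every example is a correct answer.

map_neg | map_mul(-4) | sort_desc | map_neg | sort_desc | map_neg

Check, running the answer program on each example:
  [-32, -22, 37, -9, 4, -30, 10] -> [32, 22, -37, 9, -4, 30, -10] -> [-128, -88, 148, -36, 16, -120, 40] -> [148, 40, 16, -36, -88, -120, -128] -> [-148, -40, -16, 36, 88, 120, 128] -> [128, 120, 88, 36, -16, -40, -148] -> [-128, -120, -88, -36, 16, 40, 148]
  [-10, 17, 29] -> [10, -17, -29] -> [-40, 68, 116] -> [116, 68, -40] -> [-116, -68, 40] -> [40, -68, -116] -> [-40, 68, 116]
  [0, 22, 39, -9, 4, -47] -> [0, -22, -39, 9, -4, 47] -> [0, 88, 156, -36, 16, -188] -> [156, 88, 16, 0, -36, -188] -> [-156, -88, -16, 0, 36, 188] -> [188, 36, 0, -16, -88, -156] -> [-188, -36, 0, 16, 88, 156]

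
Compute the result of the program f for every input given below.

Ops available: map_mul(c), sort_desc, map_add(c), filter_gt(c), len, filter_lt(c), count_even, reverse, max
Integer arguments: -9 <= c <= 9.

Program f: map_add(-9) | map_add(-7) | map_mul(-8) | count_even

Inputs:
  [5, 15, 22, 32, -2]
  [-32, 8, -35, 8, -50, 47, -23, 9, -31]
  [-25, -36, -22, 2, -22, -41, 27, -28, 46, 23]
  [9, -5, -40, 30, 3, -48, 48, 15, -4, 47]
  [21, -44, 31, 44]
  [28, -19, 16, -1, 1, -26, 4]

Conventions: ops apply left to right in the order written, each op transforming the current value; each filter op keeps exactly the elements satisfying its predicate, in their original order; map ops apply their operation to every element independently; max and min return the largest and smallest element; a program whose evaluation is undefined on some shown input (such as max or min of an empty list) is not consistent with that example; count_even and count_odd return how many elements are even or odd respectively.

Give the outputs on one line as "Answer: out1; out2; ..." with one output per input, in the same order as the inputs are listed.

5; 9; 10; 10; 4; 7

Execution, op by op:
  [5, 15, 22, 32, -2] -> [-4, 6, 13, 23, -11] -> [-11, -1, 6, 16, -18] -> [88, 8, -48, -128, 144] -> 5
  [-32, 8, -35, 8, -50, 47, -23, 9, -31] -> [-41, -1, -44, -1, -59, 38, -32, 0, -40] -> [-48, -8, -51, -8, -66, 31, -39, -7, -47] -> [384, 64, 408, 64, 528, -248, 312, 56, 376] -> 9
  [-25, -36, -22, 2, -22, -41, 27, -28, 46, 23] -> [-34, -45, -31, -7, -31, -50, 18, -37, 37, 14] -> [-41, -52, -38, -14, -38, -57, 11, -44, 30, 7] -> [328, 416, 304, 112, 304, 456, -88, 352, -240, -56] -> 10
  [9, -5, -40, 30, 3, -48, 48, 15, -4, 47] -> [0, -14, -49, 21, -6, -57, 39, 6, -13, 38] -> [-7, -21, -56, 14, -13, -64, 32, -1, -20, 31] -> [56, 168, 448, -112, 104, 512, -256, 8, 160, -248] -> 10
  [21, -44, 31, 44] -> [12, -53, 22, 35] -> [5, -60, 15, 28] -> [-40, 480, -120, -224] -> 4
  [28, -19, 16, -1, 1, -26, 4] -> [19, -28, 7, -10, -8, -35, -5] -> [12, -35, 0, -17, -15, -42, -12] -> [-96, 280, 0, 136, 120, 336, 96] -> 7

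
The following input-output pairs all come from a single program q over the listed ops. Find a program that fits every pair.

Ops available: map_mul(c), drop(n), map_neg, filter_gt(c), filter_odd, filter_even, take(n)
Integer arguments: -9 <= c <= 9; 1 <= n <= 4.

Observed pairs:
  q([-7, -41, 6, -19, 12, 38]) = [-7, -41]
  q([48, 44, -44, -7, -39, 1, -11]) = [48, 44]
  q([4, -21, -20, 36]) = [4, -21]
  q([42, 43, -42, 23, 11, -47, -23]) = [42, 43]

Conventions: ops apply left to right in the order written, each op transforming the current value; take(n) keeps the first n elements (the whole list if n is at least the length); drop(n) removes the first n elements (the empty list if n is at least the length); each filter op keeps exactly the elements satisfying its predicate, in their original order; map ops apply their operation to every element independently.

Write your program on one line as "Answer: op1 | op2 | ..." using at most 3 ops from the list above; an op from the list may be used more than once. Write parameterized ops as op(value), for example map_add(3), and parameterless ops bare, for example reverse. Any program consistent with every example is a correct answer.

map_mul(-1) | take(2) | map_neg

Check, running the answer program on each example:
  [-7, -41, 6, -19, 12, 38] -> [7, 41, -6, 19, -12, -38] -> [7, 41] -> [-7, -41]
  [48, 44, -44, -7, -39, 1, -11] -> [-48, -44, 44, 7, 39, -1, 11] -> [-48, -44] -> [48, 44]
  [4, -21, -20, 36] -> [-4, 21, 20, -36] -> [-4, 21] -> [4, -21]
  [42, 43, -42, 23, 11, -47, -23] -> [-42, -43, 42, -23, -11, 47, 23] -> [-42, -43] -> [42, 43]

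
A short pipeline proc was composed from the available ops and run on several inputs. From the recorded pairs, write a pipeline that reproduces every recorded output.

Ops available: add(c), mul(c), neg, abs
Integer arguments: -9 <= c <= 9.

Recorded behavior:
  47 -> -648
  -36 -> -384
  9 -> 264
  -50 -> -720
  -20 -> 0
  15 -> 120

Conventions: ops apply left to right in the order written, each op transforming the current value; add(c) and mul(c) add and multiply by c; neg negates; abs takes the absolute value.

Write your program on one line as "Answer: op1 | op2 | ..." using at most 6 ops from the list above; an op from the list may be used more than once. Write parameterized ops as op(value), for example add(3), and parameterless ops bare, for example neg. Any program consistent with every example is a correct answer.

abs | add(-8) | add(-6) | add(-6) | mul(4) | mul(-6)

Check, running the answer program on each example:
  47 -> 47 -> 39 -> 33 -> 27 -> 108 -> -648
  -36 -> 36 -> 28 -> 22 -> 16 -> 64 -> -384
  9 -> 9 -> 1 -> -5 -> -11 -> -44 -> 264
  -50 -> 50 -> 42 -> 36 -> 30 -> 120 -> -720
  -20 -> 20 -> 12 -> 6 -> 0 -> 0 -> 0
  15 -> 15 -> 7 -> 1 -> -5 -> -20 -> 120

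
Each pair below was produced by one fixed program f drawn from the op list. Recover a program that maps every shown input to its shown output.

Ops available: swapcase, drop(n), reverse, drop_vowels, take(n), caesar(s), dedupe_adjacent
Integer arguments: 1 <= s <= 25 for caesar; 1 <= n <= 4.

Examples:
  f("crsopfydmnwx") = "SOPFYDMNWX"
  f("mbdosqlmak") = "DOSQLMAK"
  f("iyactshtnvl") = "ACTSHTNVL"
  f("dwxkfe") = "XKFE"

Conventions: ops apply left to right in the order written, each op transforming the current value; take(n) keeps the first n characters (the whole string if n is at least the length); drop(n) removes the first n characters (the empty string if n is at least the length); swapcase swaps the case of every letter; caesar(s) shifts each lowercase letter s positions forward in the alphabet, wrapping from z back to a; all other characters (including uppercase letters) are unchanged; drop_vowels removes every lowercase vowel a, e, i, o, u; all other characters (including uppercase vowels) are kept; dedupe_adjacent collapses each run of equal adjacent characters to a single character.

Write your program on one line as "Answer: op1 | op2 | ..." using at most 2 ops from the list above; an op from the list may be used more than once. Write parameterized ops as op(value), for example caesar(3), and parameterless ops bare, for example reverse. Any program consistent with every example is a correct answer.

drop(2) | swapcase

Check, running the answer program on each example:
  "crsopfydmnwx" -> "sopfydmnwx" -> "SOPFYDMNWX"
  "mbdosqlmak" -> "dosqlmak" -> "DOSQLMAK"
  "iyactshtnvl" -> "actshtnvl" -> "ACTSHTNVL"
  "dwxkfe" -> "xkfe" -> "XKFE"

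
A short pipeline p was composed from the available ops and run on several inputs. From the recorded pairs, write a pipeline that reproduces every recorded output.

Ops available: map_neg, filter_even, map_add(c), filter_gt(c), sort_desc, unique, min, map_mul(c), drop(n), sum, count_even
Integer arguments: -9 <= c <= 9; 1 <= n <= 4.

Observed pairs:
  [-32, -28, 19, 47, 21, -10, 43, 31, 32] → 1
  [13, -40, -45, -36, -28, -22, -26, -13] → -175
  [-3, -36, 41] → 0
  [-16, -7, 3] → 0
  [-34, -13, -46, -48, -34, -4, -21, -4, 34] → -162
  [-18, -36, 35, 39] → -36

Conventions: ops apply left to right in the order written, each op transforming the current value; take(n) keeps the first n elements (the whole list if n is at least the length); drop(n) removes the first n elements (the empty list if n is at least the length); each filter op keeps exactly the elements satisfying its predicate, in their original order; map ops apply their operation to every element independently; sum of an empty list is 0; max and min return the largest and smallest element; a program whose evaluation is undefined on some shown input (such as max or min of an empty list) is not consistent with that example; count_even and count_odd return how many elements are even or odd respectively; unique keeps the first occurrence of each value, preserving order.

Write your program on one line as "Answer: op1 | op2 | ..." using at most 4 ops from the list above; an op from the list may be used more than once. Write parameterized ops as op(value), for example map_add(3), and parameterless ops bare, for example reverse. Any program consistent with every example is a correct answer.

sort_desc | drop(3) | unique | sum

Check, running the answer program on each example:
  [-32, -28, 19, 47, 21, -10, 43, 31, 32] -> [47, 43, 32, 31, 21, 19, -10, -28, -32] -> [31, 21, 19, -10, -28, -32] -> [31, 21, 19, -10, -28, -32] -> 1
  [13, -40, -45, -36, -28, -22, -26, -13] -> [13, -13, -22, -26, -28, -36, -40, -45] -> [-26, -28, -36, -40, -45] -> [-26, -28, -36, -40, -45] -> -175
  [-3, -36, 41] -> [41, -3, -36] -> [] -> [] -> 0
  [-16, -7, 3] -> [3, -7, -16] -> [] -> [] -> 0
  [-34, -13, -46, -48, -34, -4, -21, -4, 34] -> [34, -4, -4, -13, -21, -34, -34, -46, -48] -> [-13, -21, -34, -34, -46, -48] -> [-13, -21, -34, -46, -48] -> -162
  [-18, -36, 35, 39] -> [39, 35, -18, -36] -> [-36] -> [-36] -> -36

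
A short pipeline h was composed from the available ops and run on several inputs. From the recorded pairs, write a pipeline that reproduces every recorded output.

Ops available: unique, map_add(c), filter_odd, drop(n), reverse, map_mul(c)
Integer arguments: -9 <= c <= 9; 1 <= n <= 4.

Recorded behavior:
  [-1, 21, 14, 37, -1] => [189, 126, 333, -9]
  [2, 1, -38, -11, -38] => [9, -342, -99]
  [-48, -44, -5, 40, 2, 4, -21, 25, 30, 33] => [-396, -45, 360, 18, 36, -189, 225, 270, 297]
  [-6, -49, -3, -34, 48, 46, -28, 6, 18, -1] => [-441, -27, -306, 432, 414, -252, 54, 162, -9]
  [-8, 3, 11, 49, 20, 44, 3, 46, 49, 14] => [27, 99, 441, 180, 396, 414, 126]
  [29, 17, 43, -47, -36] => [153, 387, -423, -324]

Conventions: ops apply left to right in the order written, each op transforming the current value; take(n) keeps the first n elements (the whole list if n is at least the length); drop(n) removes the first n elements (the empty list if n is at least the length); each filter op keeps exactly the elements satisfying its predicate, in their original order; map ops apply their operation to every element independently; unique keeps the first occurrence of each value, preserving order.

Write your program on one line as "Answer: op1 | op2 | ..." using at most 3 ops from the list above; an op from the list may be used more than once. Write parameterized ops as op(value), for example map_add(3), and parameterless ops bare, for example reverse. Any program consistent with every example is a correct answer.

drop(1) | unique | map_mul(9)

Check, running the answer program on each example:
  [-1, 21, 14, 37, -1] -> [21, 14, 37, -1] -> [21, 14, 37, -1] -> [189, 126, 333, -9]
  [2, 1, -38, -11, -38] -> [1, -38, -11, -38] -> [1, -38, -11] -> [9, -342, -99]
  [-48, -44, -5, 40, 2, 4, -21, 25, 30, 33] -> [-44, -5, 40, 2, 4, -21, 25, 30, 33] -> [-44, -5, 40, 2, 4, -21, 25, 30, 33] -> [-396, -45, 360, 18, 36, -189, 225, 270, 297]
  [-6, -49, -3, -34, 48, 46, -28, 6, 18, -1] -> [-49, -3, -34, 48, 46, -28, 6, 18, -1] -> [-49, -3, -34, 48, 46, -28, 6, 18, -1] -> [-441, -27, -306, 432, 414, -252, 54, 162, -9]
  [-8, 3, 11, 49, 20, 44, 3, 46, 49, 14] -> [3, 11, 49, 20, 44, 3, 46, 49, 14] -> [3, 11, 49, 20, 44, 46, 14] -> [27, 99, 441, 180, 396, 414, 126]
  [29, 17, 43, -47, -36] -> [17, 43, -47, -36] -> [17, 43, -47, -36] -> [153, 387, -423, -324]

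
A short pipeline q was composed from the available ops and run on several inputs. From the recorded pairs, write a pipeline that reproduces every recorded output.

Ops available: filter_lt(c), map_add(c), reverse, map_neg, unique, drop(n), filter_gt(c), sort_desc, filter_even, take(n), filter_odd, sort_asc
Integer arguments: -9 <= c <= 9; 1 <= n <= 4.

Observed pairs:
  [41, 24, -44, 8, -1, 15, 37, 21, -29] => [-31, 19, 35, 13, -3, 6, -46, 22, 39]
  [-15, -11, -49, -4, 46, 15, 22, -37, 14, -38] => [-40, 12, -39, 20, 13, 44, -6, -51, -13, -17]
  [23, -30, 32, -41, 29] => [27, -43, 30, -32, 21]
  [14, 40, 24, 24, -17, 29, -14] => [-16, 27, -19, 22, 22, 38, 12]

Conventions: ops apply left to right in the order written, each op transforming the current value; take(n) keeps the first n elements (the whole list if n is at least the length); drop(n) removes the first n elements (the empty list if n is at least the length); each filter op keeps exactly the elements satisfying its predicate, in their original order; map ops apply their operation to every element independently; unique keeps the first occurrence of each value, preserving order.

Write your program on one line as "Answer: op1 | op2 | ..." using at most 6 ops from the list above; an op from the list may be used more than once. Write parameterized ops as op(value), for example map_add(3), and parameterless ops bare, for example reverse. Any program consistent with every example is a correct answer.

map_add(7) | map_neg | map_add(9) | reverse | map_neg

Check, running the answer program on each example:
  [41, 24, -44, 8, -1, 15, 37, 21, -29] -> [48, 31, -37, 15, 6, 22, 44, 28, -22] -> [-48, -31, 37, -15, -6, -22, -44, -28, 22] -> [-39, -22, 46, -6, 3, -13, -35, -19, 31] -> [31, -19, -35, -13, 3, -6, 46, -22, -39] -> [-31, 19, 35, 13, -3, 6, -46, 22, 39]
  [-15, -11, -49, -4, 46, 15, 22, -37, 14, -38] -> [-8, -4, -42, 3, 53, 22, 29, -30, 21, -31] -> [8, 4, 42, -3, -53, -22, -29, 30, -21, 31] -> [17, 13, 51, 6, -44, -13, -20, 39, -12, 40] -> [40, -12, 39, -20, -13, -44, 6, 51, 13, 17] -> [-40, 12, -39, 20, 13, 44, -6, -51, -13, -17]
  [23, -30, 32, -41, 29] -> [30, -23, 39, -34, 36] -> [-30, 23, -39, 34, -36] -> [-21, 32, -30, 43, -27] -> [-27, 43, -30, 32, -21] -> [27, -43, 30, -32, 21]
  [14, 40, 24, 24, -17, 29, -14] -> [21, 47, 31, 31, -10, 36, -7] -> [-21, -47, -31, -31, 10, -36, 7] -> [-12, -38, -22, -22, 19, -27, 16] -> [16, -27, 19, -22, -22, -38, -12] -> [-16, 27, -19, 22, 22, 38, 12]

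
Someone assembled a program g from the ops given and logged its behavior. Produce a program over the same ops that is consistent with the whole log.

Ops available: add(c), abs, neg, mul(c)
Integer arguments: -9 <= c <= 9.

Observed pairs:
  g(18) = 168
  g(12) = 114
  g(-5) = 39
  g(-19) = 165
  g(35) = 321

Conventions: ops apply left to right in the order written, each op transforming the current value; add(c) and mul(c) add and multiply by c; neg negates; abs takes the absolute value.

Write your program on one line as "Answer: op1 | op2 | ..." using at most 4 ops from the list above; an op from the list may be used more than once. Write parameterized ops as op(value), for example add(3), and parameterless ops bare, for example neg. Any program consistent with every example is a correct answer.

mul(-9) | add(-6) | abs

Check, running the answer program on each example:
  18 -> -162 -> -168 -> 168
  12 -> -108 -> -114 -> 114
  -5 -> 45 -> 39 -> 39
  -19 -> 171 -> 165 -> 165
  35 -> -315 -> -321 -> 321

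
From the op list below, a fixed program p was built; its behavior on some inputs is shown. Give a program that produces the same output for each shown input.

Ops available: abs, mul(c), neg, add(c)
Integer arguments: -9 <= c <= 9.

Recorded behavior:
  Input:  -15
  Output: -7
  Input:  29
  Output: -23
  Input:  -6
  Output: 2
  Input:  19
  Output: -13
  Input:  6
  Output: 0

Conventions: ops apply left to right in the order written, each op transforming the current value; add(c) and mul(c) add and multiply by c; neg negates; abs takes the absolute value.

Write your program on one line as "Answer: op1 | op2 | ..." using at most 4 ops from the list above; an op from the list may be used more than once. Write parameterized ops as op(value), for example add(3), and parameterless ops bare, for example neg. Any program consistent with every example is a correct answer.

add(1) | abs | add(-7) | mul(-1)

Check, running the answer program on each example:
  -15 -> -14 -> 14 -> 7 -> -7
  29 -> 30 -> 30 -> 23 -> -23
  -6 -> -5 -> 5 -> -2 -> 2
  19 -> 20 -> 20 -> 13 -> -13
  6 -> 7 -> 7 -> 0 -> 0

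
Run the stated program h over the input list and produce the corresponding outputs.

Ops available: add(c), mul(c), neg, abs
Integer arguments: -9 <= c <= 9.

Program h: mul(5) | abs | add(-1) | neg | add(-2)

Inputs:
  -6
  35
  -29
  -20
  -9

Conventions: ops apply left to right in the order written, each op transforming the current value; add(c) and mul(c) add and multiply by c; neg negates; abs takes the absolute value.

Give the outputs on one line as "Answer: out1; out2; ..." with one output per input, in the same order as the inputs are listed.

-31; -176; -146; -101; -46

Execution, op by op:
  -6 -> -30 -> 30 -> 29 -> -29 -> -31
  35 -> 175 -> 175 -> 174 -> -174 -> -176
  -29 -> -145 -> 145 -> 144 -> -144 -> -146
  -20 -> -100 -> 100 -> 99 -> -99 -> -101
  -9 -> -45 -> 45 -> 44 -> -44 -> -46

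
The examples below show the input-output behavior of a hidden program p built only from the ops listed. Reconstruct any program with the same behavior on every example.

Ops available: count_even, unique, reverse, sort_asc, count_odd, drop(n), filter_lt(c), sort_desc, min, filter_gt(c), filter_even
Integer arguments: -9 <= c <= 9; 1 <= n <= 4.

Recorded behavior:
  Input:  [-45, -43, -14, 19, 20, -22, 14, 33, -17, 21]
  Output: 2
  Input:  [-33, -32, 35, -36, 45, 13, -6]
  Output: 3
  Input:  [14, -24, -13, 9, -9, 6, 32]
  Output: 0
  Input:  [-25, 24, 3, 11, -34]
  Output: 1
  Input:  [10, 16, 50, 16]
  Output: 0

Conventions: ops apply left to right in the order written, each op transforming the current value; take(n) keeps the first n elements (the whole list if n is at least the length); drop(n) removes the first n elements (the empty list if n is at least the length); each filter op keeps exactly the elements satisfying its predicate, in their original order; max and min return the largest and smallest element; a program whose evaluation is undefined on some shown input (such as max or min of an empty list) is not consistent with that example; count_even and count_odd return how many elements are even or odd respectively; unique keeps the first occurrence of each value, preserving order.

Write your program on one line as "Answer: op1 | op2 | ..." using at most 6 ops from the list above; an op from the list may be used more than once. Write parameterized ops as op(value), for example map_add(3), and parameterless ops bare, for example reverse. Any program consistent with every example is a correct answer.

filter_lt(-2) | drop(1) | filter_even | sort_desc | count_even

Check, running the answer program on each example:
  [-45, -43, -14, 19, 20, -22, 14, 33, -17, 21] -> [-45, -43, -14, -22, -17] -> [-43, -14, -22, -17] -> [-14, -22] -> [-14, -22] -> 2
  [-33, -32, 35, -36, 45, 13, -6] -> [-33, -32, -36, -6] -> [-32, -36, -6] -> [-32, -36, -6] -> [-6, -32, -36] -> 3
  [14, -24, -13, 9, -9, 6, 32] -> [-24, -13, -9] -> [-13, -9] -> [] -> [] -> 0
  [-25, 24, 3, 11, -34] -> [-25, -34] -> [-34] -> [-34] -> [-34] -> 1
  [10, 16, 50, 16] -> [] -> [] -> [] -> [] -> 0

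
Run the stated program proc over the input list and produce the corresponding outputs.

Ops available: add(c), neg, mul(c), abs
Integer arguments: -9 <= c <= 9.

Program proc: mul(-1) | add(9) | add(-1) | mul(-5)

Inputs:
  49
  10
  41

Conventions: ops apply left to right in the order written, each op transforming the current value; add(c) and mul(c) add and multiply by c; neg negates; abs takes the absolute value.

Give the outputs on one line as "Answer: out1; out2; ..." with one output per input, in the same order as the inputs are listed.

205; 10; 165

Execution, op by op:
  49 -> -49 -> -40 -> -41 -> 205
  10 -> -10 -> -1 -> -2 -> 10
  41 -> -41 -> -32 -> -33 -> 165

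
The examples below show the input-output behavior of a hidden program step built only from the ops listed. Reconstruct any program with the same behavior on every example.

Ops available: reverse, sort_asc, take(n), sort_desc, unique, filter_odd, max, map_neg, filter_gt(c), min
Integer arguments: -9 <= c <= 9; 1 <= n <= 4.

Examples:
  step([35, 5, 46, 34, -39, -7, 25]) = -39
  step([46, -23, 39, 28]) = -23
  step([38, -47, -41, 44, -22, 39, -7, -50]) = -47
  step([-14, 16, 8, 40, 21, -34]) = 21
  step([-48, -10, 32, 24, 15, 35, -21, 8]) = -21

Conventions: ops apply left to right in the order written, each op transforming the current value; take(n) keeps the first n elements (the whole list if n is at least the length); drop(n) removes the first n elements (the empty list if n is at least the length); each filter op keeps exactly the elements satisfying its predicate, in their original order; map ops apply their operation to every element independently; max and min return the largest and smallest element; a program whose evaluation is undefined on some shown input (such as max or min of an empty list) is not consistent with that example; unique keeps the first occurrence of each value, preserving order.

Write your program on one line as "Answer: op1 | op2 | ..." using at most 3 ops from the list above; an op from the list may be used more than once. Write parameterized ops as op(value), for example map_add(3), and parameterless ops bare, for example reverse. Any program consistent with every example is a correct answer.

filter_odd | min

Check, running the answer program on each example:
  [35, 5, 46, 34, -39, -7, 25] -> [35, 5, -39, -7, 25] -> -39
  [46, -23, 39, 28] -> [-23, 39] -> -23
  [38, -47, -41, 44, -22, 39, -7, -50] -> [-47, -41, 39, -7] -> -47
  [-14, 16, 8, 40, 21, -34] -> [21] -> 21
  [-48, -10, 32, 24, 15, 35, -21, 8] -> [15, 35, -21] -> -21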